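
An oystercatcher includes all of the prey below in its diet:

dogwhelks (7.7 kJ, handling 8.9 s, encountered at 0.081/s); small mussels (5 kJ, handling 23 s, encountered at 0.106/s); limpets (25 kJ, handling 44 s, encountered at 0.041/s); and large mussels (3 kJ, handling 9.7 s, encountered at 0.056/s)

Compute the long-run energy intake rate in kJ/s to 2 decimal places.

0.36 kJ/s

R = Σλ_iE_i / (1 + Σλ_ih_i)
Numerator: 0.081×7.7 + 0.106×5 + 0.041×25 + 0.056×3 = 2.347
Denominator: 1 + 0.081×8.9 + 0.106×23 + 0.041×44 + 0.056×9.7 = 6.506
R = 2.347/6.506 = 0.3607 kJ/s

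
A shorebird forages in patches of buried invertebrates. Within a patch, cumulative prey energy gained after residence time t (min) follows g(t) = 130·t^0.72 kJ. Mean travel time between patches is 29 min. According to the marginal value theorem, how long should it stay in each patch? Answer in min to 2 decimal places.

Optimal t* satisfies g'(t*) = g(t*)/(T + t*).
g'(t) = 0.72·130·t^-0.28. Setting 0.72·130·t^-0.28 = 130·t^0.72/(29+t) gives 0.72(29+t) = t, so 0.28·t = 0.72×29.
t* = 0.72×29/0.28 = 74.57 min.

74.57 min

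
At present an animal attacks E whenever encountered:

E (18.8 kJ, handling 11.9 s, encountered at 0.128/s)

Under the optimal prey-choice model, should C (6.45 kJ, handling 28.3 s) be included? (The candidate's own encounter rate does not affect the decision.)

No

Intake rate on the current diet: R = (0.128×18.8) / (1 + 0.128×11.9) = 2.406/2.523 = 0.9537 kJ/s.
C: E/h = 6.45/28.3 = 0.2279 kJ/s.
0.2279 < 0.9537, so adding C would lower the average — exclude it.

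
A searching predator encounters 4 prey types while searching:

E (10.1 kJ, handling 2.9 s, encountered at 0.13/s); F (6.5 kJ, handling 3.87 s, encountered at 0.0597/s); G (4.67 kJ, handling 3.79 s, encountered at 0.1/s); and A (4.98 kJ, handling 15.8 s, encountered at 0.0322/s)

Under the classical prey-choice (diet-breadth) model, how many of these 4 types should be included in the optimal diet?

E/h in descending order: E 3.48, F 1.68, G 1.23, A 0.315 kJ/s. The optimal diet is the largest prefix of this list for which every included type satisfies E_i/h_i > R on the types above it.
Rate on top 1: 0.9535. F: 1.68 > 0.9535 → include.
Rate on top 2: 1.058. G: 1.23 > 1.058 → include.
Rate on top 3: 1.091. A: 0.315 < 1.091 → exclude; stop.
Optimal diet: E, F, G — 3 of 4 types.

3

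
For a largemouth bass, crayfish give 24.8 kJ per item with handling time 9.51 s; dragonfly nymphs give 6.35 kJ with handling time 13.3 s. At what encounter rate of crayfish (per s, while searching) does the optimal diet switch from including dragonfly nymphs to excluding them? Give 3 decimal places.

0.024 per s

The zero-one rule: include dragonfly nymphs iff E₂/h₂ > λE₁/(1+λh₁). Equality gives the switch point.
λE₁h₂ = E₂ + λE₂h₁ ⇒ λ = E₂/(E₁h₂ − E₂h₁) = 6.35/(329.8 − 60.39) = 0.02357 per s.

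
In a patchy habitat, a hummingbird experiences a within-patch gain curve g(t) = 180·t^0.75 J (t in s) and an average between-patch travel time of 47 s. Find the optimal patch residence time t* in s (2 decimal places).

141.00 s

By the marginal value theorem, leave when the instantaneous gain rate g'(t) equals the habitat-wide average g(t)/(T + t).
g'(t) = 0.75·180·t^-0.25. Setting 0.75·180·t^-0.25 = 180·t^0.75/(47+t) gives 0.75(47+t) = t, so 0.25·t = 0.75×47.
t* = 0.75×47/0.25 = 141 s.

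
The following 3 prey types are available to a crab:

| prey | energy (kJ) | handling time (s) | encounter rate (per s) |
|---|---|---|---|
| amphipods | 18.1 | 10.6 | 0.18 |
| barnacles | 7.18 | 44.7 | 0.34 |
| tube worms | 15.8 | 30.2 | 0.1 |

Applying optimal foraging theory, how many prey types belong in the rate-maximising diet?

1

Rank by E/h (kJ/s): amphipods 1.71, tube worms 0.523, barnacles 0.161. Include each in turn until the next type's E/h falls below the running intake rate.
Rate on top 1: 1.12. tube worms: 0.523 < 1.12 → exclude; stop.
Optimal diet: amphipods — 1 of 3 types.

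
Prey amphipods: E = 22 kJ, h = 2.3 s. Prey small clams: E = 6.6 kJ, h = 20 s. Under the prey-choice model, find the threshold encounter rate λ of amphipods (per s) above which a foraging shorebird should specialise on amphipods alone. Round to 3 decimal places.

0.016 per s

At the threshold, the rate on amphipods alone equals the profitability of small clams: λ·22/(1 + λ·2.3) = 6.6/20 = 0.33.
Rearranging, λ(22 − 0.33×2.3) = 0.33, so λ = 0.33/21.24 = 0.01554 per s.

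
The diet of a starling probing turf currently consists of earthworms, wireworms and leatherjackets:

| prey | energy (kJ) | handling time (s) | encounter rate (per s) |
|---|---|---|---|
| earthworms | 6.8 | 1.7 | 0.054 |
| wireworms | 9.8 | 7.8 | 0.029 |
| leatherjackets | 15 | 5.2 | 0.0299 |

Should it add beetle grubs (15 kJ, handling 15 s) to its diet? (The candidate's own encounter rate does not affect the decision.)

Current rate: (0.054×6.8 + 0.029×9.8 + 0.0299×15)/(1 + 0.054×1.7 + 0.029×7.8 + 0.0299×5.2) = 0.7465 kJ/s.
Profitability of beetle grubs: 15/15 = 1 kJ/s.
1 > 0.7465, so adding beetle grubs raises the average — include it.

Yes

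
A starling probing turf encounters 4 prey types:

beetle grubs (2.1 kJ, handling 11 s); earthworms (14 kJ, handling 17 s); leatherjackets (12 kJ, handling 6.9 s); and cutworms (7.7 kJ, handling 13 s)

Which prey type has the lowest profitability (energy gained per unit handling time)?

beetle grubs

Profitability E/h (kJ/s): beetle grubs = 2.1/11 = 0.191, earthworms = 14/17 = 0.824, leatherjackets = 12/6.9 = 1.74, cutworms = 7.7/13 = 0.592.
Ranked: leatherjackets > earthworms > cutworms > beetle grubs.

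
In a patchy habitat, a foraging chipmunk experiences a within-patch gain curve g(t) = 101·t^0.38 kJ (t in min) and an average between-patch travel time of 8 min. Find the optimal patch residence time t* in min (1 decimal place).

Maximise g(t)/(T+t): set derivative to zero → g'(t)(T+t) = g(t).
g'(t) = 0.38·101·t^-0.62. Setting 0.38·101·t^-0.62 = 101·t^0.38/(8+t) gives 0.38(8+t) = t, so 0.62·t = 0.38×8.
t* = 0.38×8/0.62 = 4.903 min.

4.9 min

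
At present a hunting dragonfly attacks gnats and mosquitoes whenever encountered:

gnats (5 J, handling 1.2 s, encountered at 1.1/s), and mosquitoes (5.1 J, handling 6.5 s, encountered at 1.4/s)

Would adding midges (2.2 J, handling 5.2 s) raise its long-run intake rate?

On gnats and mosquitoes alone, R = ΣλE/(1+Σλh) = 12.64/11.42 = 1.107 J/s.
midges: E/h = 2.2/5.2 = 0.4231 J/s.
0.4231 < 1.107, so adding midges would lower the average — exclude it.

No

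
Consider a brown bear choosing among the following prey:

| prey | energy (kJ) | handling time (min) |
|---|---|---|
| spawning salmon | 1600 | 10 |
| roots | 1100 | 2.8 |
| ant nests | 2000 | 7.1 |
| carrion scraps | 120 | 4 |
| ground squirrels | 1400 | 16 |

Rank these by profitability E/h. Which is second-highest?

Profitability E/h (kJ/min): spawning salmon = 1600/10 = 160, roots = 1100/2.8 = 393, ant nests = 2000/7.1 = 282, carrion scraps = 120/4 = 30, ground squirrels = 1400/16 = 87.5.
Ranked: roots > ant nests > spawning salmon > ground squirrels > carrion scraps.

ant nests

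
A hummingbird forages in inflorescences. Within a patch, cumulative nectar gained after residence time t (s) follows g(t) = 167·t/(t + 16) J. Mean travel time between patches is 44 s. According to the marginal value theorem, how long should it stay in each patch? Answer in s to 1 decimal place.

Optimal t* satisfies g'(t*) = g(t*)/(T + t*).
g'(t) = 167·16/(t + 16)². Setting 167·16/(t+16)² = 167t/[(t+16)(44+t)] gives 16(44+t) = t(t+16), so t² = 16×44 = 704.
t* = √704 = 26.53 s.

26.5 s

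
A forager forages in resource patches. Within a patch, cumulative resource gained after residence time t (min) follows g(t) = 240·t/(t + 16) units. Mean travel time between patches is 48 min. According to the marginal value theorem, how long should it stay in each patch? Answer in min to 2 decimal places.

27.71 min

By the marginal value theorem, leave when the instantaneous gain rate g'(t) equals the habitat-wide average g(t)/(T + t).
g'(t) = 240·16/(t + 16)². Setting 240·16/(t+16)² = 240t/[(t+16)(48+t)] gives 16(48+t) = t(t+16), so t² = 16×48 = 768.
t* = √768 = 27.71 min.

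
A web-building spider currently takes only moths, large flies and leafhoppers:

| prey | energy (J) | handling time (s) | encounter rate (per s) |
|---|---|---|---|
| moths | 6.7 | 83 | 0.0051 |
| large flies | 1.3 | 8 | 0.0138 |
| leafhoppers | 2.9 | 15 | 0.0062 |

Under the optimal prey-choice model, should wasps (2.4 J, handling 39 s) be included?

Current rate: (0.0051×6.7 + 0.0138×1.3 + 0.0062×2.9)/(1 + 0.0051×83 + 0.0138×8 + 0.0062×15) = 0.04309 J/s.
wasps: E/h = 2.4/39 = 0.06154 J/s.
0.06154 > 0.04309, so adding wasps raises the average — include it.

Yes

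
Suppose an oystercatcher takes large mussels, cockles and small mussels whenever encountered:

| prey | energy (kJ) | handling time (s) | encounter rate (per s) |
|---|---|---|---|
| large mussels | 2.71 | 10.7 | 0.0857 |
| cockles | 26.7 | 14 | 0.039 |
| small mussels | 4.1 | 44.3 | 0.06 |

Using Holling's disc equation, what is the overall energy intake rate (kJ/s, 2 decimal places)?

0.30 kJ/s

R = (0.0857×2.71 + 0.039×26.7 + 0.06×4.1) / (1 + 0.0857×10.7 + 0.039×14 + 0.06×44.3) = 1.52/5.121 = 0.2967 kJ/s.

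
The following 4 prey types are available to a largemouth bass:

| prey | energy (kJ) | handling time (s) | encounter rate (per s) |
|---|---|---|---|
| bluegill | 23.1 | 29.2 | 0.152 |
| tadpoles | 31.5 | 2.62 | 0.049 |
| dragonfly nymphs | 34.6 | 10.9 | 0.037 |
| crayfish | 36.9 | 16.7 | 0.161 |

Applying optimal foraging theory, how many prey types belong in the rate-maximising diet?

Profitabilities (E/h, kJ/s): tadpoles 12, dragonfly nymphs 3.17, crayfish 2.21, bluegill 0.791. Add prey in this order while the next type's profitability exceeds the intake rate on those already taken.
Rate on top 1: 1.368. dragonfly nymphs: 3.17 > 1.368 → include.
Rate on top 2: 1.844. crayfish: 2.21 > 1.844 → include.
Rate on top 3: 2.077. bluegill: 0.791 < 2.077 → exclude; stop.
Optimal diet: tadpoles, dragonfly nymphs, crayfish — 3 of 4 types.

3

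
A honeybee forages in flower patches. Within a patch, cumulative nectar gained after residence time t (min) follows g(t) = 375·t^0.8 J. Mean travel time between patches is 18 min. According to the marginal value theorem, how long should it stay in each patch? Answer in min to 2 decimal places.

72.00 min

Optimal t* satisfies g'(t*) = g(t*)/(T + t*).
g'(t) = 0.8·375·t^-0.2. Setting 0.8·375·t^-0.2 = 375·t^0.8/(18+t) gives 0.8(18+t) = t, so 0.20·t = 0.8×18.
t* = 0.8×18/0.20 = 72 min.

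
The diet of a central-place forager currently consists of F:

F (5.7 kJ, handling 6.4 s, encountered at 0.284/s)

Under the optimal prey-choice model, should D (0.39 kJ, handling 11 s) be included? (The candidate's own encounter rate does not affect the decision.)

On F alone, R = ΣλE/(1+Σλh) = 1.619/2.818 = 0.5745 kJ/s.
Profitability of D: 0.39/11 = 0.03545 kJ/s.
0.03545 < 0.5745, so adding D would lower the average — exclude it.

No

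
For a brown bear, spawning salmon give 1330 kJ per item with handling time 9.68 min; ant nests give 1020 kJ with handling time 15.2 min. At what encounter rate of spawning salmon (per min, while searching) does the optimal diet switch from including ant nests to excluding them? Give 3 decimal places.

The zero-one rule: include ant nests iff E₂/h₂ > λE₁/(1+λh₁). Equality gives the switch point.
λE₁h₂ = E₂ + λE₂h₁ ⇒ λ = E₂/(E₁h₂ − E₂h₁) = 1020/(2.022e+04 − 9874) = 0.09862 per min.

0.099 per min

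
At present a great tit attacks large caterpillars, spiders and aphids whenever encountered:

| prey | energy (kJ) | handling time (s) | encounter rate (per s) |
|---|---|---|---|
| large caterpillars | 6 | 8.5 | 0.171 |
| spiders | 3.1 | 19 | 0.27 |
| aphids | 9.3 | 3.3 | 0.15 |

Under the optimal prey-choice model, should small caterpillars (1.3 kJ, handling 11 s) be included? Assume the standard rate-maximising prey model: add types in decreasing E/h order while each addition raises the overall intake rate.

Intake rate on the current diet: R = (0.171×6 + 0.27×3.1 + 0.15×9.3) / (1 + 0.171×8.5 + 0.27×19 + 0.15×3.3) = 3.258/8.079 = 0.4033 kJ/s.
small caterpillars: E/h = 1.3/11 = 0.1182 kJ/s.
0.1182 < 0.4033, so adding small caterpillars would lower the average — exclude it.

No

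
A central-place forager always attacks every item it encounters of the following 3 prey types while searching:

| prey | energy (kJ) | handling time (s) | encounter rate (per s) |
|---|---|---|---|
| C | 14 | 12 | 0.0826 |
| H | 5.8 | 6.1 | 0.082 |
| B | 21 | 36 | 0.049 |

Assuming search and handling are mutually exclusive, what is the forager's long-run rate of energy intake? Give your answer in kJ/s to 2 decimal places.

R = Σλ_iE_i / (1 + Σλ_ih_i)
Numerator: 0.0826×14 + 0.082×5.8 + 0.049×21 = 2.661
Denominator: 1 + 0.0826×12 + 0.082×6.1 + 0.049×36 = 4.255
R = 2.661/4.255 = 0.6253 kJ/s

0.63 kJ/s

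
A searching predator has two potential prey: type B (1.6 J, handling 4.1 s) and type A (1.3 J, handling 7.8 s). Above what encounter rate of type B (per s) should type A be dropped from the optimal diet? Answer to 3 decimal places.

0.182 per s

At the threshold, the rate on type B alone equals the profitability of type A: λ·1.6/(1 + λ·4.1) = 1.3/7.8 = 0.1667.
Rearranging, λ(1.6 − 0.1667×4.1) = 0.1667, so λ = 0.1667/0.9167 = 0.1818 per s.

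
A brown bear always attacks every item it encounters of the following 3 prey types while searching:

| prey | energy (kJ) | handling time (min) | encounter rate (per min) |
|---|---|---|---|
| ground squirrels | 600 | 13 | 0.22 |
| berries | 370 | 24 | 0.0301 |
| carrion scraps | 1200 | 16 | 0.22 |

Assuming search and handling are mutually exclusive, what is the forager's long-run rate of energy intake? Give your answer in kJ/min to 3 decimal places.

R = (0.22×600 + 0.0301×370 + 0.22×1200) / (1 + 0.22×13 + 0.0301×24 + 0.22×16) = 407.1/8.102 = 50.25 kJ/min.

50.249 kJ/min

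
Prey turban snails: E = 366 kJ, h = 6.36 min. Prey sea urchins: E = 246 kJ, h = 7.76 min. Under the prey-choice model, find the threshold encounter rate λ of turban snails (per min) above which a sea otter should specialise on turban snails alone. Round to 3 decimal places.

Drop sea urchins once their profitability E₂/h₂ falls below the rate achievable on turban snails alone: E₂/h₂ = λE₁/(1 + λh₁).
Solve for λ: λE₁h₂ = E₂(1 + λh₁) → λ(E₁h₂ − E₂h₁) = E₂ → λ = E₂/(E₁h₂ − E₂h₁).
λ = 246/(366×7.76 − 246×6.36) = 246/1276 = 0.1929 per min.

0.193 per min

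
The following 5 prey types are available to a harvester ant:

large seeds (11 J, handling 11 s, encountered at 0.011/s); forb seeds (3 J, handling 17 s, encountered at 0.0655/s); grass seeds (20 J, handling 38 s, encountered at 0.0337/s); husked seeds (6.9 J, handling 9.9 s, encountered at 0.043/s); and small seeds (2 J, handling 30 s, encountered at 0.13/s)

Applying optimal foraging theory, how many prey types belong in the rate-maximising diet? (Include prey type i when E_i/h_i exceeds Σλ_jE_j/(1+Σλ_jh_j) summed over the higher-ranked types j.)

3

Rank by E/h (J/s): large seeds 1, husked seeds 0.697, grass seeds 0.526, forb seeds 0.176, small seeds 0.0667. Include each in turn until the next type's E/h falls below the running intake rate.
Rate on top 1: 0.1079. husked seeds: 0.697 > 0.1079 → include.
Rate on top 2: 0.2701. grass seeds: 0.526 > 0.2701 → include.
Rate on top 3: 0.3861. forb seeds: 0.176 < 0.3861 → exclude; stop.
Optimal diet: large seeds, husked seeds, grass seeds — 3 of 5 types.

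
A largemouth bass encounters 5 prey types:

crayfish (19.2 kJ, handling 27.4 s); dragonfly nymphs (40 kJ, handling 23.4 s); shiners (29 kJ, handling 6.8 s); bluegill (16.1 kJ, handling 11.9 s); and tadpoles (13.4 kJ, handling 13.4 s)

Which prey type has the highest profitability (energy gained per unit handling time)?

In descending order of E/h:
shiners: 29/6.8 = 4.26 kJ/s
dragonfly nymphs: 40/23.4 = 1.71 kJ/s
bluegill: 16.1/11.9 = 1.35 kJ/s
tadpoles: 13.4/13.4 = 1 kJ/s
crayfish: 19.2/27.4 = 0.701 kJ/s

shiners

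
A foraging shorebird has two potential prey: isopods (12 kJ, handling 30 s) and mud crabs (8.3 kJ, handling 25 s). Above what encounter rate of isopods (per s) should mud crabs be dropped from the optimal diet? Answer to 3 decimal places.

At the threshold, the rate on isopods alone equals the profitability of mud crabs: λ·12/(1 + λ·30) = 8.3/25 = 0.332.
Rearranging, λ(12 − 0.332×30) = 0.332, so λ = 0.332/2.04 = 0.1627 per s.

0.163 per s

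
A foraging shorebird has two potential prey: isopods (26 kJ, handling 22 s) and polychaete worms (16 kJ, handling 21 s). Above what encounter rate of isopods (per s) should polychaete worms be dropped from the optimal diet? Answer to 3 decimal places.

The zero-one rule: include polychaete worms iff E₂/h₂ > λE₁/(1+λh₁). Equality gives the switch point.
λE₁h₂ = E₂ + λE₂h₁ ⇒ λ = E₂/(E₁h₂ − E₂h₁) = 16/(546 − 352) = 0.08247 per s.

0.082 per s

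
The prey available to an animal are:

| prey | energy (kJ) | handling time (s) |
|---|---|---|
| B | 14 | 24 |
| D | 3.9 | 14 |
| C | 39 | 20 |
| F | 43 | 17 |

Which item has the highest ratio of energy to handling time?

F

In descending order of E/h:
F: 43/17 = 2.53 kJ/s
C: 39/20 = 1.95 kJ/s
B: 14/24 = 0.583 kJ/s
D: 3.9/14 = 0.279 kJ/s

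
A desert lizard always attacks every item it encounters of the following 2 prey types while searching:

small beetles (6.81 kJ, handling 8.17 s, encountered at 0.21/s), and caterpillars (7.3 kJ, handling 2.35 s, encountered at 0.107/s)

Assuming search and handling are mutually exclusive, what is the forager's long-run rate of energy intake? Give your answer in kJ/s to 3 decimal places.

0.745 kJ/s

Energy encountered per unit search time: 0.21×6.81 + 0.107×7.3 = 2.211 kJ/s.
Handling time per unit search time: 0.21×8.17 + 0.107×2.35 = 1.967.
Rate = 2.211/(1 + 1.967) = 0.7452 kJ/s.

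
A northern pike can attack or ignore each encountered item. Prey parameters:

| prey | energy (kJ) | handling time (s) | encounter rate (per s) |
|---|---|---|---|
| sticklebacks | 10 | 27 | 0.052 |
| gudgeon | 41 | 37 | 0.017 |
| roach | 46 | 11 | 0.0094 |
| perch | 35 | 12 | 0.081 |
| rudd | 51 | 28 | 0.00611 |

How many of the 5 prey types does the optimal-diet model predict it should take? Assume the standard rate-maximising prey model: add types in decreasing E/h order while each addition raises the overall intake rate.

E/h in descending order: roach 4.18, perch 2.92, rudd 1.82, gudgeon 1.11, sticklebacks 0.37 kJ/s. The optimal diet is the largest prefix of this list for which every included type satisfies E_i/h_i > R on the types above it.
Rate on top 1: 0.3919. perch: 2.92 > 0.3919 → include.
Rate on top 2: 1.574. rudd: 1.82 > 1.574 → include.
Rate on top 3: 1.593. gudgeon: 1.11 < 1.593 → exclude; stop.
Optimal diet: roach, perch, rudd — 3 of 5 types.

3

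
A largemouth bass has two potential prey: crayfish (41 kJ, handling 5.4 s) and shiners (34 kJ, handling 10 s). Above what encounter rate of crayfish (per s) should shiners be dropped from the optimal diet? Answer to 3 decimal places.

At the threshold, the rate on crayfish alone equals the profitability of shiners: λ·41/(1 + λ·5.4) = 34/10 = 3.4.
Rearranging, λ(41 − 3.4×5.4) = 3.4, so λ = 3.4/22.64 = 0.1502 per s.

0.150 per s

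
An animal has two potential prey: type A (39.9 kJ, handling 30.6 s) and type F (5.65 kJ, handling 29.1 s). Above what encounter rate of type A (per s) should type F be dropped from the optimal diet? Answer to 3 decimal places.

At the threshold, the rate on type A alone equals the profitability of type F: λ·39.9/(1 + λ·30.6) = 5.65/29.1 = 0.1942.
Rearranging, λ(39.9 − 0.1942×30.6) = 0.1942, so λ = 0.1942/33.96 = 0.005717 per s.

0.006 per s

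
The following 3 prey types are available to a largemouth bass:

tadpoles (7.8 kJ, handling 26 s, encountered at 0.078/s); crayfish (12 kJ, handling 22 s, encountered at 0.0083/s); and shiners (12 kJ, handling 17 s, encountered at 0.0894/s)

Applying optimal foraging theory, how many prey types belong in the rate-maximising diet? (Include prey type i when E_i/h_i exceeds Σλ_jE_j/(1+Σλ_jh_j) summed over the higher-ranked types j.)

E/h in descending order: shiners 0.706, crayfish 0.545, tadpoles 0.3 kJ/s. The optimal diet is the largest prefix of this list for which every included type satisfies E_i/h_i > R on the types above it.
Rate on top 1: 0.4257. crayfish: 0.545 > 0.4257 → include.
Rate on top 2: 0.4338. tadpoles: 0.3 < 0.4338 → exclude; stop.
Optimal diet: shiners, crayfish — 2 of 3 types.

2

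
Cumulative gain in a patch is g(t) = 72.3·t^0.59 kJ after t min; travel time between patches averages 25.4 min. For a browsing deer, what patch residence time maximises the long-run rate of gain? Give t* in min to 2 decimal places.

Maximise g(t)/(T+t): set derivative to zero → g'(t)(T+t) = g(t).
g'(t) = 0.59·72.3·t^-0.41. Setting 0.59·72.3·t^-0.41 = 72.3·t^0.59/(25.4+t) gives 0.59(25.4+t) = t, so 0.41·t = 0.59×25.4.
t* = 0.59×25.4/0.41 = 36.55 min.

36.55 min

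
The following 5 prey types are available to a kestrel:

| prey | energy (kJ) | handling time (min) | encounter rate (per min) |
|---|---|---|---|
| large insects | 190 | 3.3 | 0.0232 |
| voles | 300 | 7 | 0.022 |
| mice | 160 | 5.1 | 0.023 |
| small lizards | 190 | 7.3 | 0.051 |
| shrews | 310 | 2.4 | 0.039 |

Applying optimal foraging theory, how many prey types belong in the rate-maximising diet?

5

E/h in descending order: shrews 129, large insects 57.6, voles 42.9, mice 31.4, small lizards 26 kJ/min. The optimal diet is the largest prefix of this list for which every included type satisfies E_i/h_i > R on the types above it.
Rate on top 1: 11.06. large insects: 57.6 > 11.06 → include.
Rate on top 2: 14.1. voles: 42.9 > 14.1 → include.
Rate on top 3: 17.44. mice: 31.4 > 17.44 → include.
Rate on top 4: 18.58. small lizards: 26 > 18.58 → include.
Optimal diet: shrews, large insects, voles, mice, small lizards — 5 of 5 types.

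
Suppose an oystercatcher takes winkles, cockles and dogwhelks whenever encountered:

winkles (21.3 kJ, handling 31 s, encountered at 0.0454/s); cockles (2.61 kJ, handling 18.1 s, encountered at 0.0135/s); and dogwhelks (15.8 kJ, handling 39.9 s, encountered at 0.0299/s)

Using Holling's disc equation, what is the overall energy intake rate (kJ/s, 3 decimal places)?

R = Σλ_iE_i / (1 + Σλ_ih_i)
Numerator: 0.0454×21.3 + 0.0135×2.61 + 0.0299×15.8 = 1.475
Denominator: 1 + 0.0454×31 + 0.0135×18.1 + 0.0299×39.9 = 3.845
R = 1.475/3.845 = 0.3836 kJ/s

0.384 kJ/s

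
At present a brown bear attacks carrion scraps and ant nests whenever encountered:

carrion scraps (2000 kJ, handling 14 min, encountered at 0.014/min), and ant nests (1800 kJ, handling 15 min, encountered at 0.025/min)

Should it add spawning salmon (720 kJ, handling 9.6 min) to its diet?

Yes

Intake rate on the current diet: R = (0.014×2000 + 0.025×1800) / (1 + 0.014×14 + 0.025×15) = 73/1.571 = 46.47 kJ/min.
spawning salmon: E/h = 720/9.6 = 75 kJ/min.
Since 75 > R, including spawning salmon increases the long-run rate.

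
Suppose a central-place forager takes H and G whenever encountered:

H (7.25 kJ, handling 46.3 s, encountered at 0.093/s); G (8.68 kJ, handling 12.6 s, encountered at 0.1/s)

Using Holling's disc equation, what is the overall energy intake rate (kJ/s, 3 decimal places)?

R = (0.093×7.25 + 0.1×8.68) / (1 + 0.093×46.3 + 0.1×12.6) = 1.542/6.566 = 0.2349 kJ/s.

0.235 kJ/s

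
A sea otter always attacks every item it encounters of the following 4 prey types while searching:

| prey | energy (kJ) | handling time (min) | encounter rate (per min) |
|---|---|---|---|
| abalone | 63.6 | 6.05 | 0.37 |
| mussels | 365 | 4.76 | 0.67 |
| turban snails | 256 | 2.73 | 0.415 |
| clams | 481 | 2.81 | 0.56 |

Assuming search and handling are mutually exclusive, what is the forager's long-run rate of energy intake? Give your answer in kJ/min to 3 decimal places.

R = (0.37×63.6 + 0.67×365 + 0.415×256 + 0.56×481) / (1 + 0.37×6.05 + 0.67×4.76 + 0.415×2.73 + 0.56×2.81) = 643.7/9.134 = 70.47 kJ/min.

70.469 kJ/min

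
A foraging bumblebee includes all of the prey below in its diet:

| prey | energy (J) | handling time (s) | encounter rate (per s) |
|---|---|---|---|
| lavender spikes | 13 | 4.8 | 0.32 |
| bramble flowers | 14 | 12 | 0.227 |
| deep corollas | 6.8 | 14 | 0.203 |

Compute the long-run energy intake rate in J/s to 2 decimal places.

R = (0.32×13 + 0.227×14 + 0.203×6.8) / (1 + 0.32×4.8 + 0.227×12 + 0.203×14) = 8.718/8.102 = 1.076 J/s.

1.08 J/s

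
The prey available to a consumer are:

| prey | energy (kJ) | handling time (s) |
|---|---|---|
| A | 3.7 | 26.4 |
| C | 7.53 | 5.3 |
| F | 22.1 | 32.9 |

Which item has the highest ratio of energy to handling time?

C

In descending order of E/h:
C: 7.53/5.3 = 1.42 kJ/s
F: 22.1/32.9 = 0.672 kJ/s
A: 3.7/26.4 = 0.14 kJ/s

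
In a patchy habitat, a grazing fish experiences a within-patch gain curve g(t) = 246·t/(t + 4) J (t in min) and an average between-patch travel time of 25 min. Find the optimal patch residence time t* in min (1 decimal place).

10.0 min

Maximise g(t)/(T+t): set derivative to zero → g'(t)(T+t) = g(t).
g'(t) = 246·4/(t + 4)². Setting 246·4/(t+4)² = 246t/[(t+4)(25+t)] gives 4(25+t) = t(t+4), so t² = 4×25 = 100.
t* = √100 = 10 min.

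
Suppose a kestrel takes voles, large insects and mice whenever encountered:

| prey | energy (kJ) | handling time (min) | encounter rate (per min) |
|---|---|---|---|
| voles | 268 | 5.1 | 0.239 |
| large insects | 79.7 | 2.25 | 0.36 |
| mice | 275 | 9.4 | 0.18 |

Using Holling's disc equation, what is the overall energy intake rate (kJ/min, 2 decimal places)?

30.13 kJ/min

R = Σλ_iE_i / (1 + Σλ_ih_i)
Numerator: 0.239×268 + 0.36×79.7 + 0.18×275 = 142.2
Denominator: 1 + 0.239×5.1 + 0.36×2.25 + 0.18×9.4 = 4.721
R = 142.2/4.721 = 30.13 kJ/min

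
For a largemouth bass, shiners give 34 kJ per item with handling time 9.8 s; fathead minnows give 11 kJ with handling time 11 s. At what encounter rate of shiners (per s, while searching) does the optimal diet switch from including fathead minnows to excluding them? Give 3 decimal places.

0.041 per s

At the threshold, the rate on shiners alone equals the profitability of fathead minnows: λ·34/(1 + λ·9.8) = 11/11 = 1.
Rearranging, λ(34 − 1×9.8) = 1, so λ = 1/24.2 = 0.04132 per s.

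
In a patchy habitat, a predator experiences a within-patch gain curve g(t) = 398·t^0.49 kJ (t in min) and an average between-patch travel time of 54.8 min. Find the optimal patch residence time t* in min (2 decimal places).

52.65 min

By the marginal value theorem, leave when the instantaneous gain rate g'(t) equals the habitat-wide average g(t)/(T + t).
g'(t) = 0.49·398·t^-0.51. Setting 0.49·398·t^-0.51 = 398·t^0.49/(54.8+t) gives 0.49(54.8+t) = t, so 0.51·t = 0.49×54.8.
t* = 0.49×54.8/0.51 = 52.65 min.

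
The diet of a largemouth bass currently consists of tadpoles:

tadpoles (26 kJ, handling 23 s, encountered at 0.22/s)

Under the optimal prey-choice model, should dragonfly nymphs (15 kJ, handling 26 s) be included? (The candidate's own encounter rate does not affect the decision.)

Intake rate on the current diet: R = (0.22×26) / (1 + 0.22×23) = 5.72/6.06 = 0.9439 kJ/s.
dragonfly nymphs: E/h = 15/26 = 0.5769 kJ/s.
0.5769 < 0.9439, so adding dragonfly nymphs would lower the average — exclude it.

No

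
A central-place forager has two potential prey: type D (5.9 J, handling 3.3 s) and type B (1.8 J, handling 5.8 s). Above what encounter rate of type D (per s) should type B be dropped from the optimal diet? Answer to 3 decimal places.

The zero-one rule: include type B iff E₂/h₂ > λE₁/(1+λh₁). Equality gives the switch point.
λE₁h₂ = E₂ + λE₂h₁ ⇒ λ = E₂/(E₁h₂ − E₂h₁) = 1.8/(34.22 − 5.94) = 0.06365 per s.

0.064 per s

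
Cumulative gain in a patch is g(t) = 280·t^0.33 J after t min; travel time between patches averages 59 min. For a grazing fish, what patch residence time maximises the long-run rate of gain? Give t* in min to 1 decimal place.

Optimal t* satisfies g'(t*) = g(t*)/(T + t*).
g'(t) = 0.33·280·t^-0.67. Setting 0.33·280·t^-0.67 = 280·t^0.33/(59+t) gives 0.33(59+t) = t, so 0.67·t = 0.33×59.
t* = 0.33×59/0.67 = 29.06 min.

29.1 min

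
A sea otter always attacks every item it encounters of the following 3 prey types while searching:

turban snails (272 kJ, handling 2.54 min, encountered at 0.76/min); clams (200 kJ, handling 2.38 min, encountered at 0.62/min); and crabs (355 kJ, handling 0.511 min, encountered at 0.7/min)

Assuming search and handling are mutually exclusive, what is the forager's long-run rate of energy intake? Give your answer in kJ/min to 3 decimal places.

Energy encountered per unit search time: 0.76×272 + 0.62×200 + 0.7×355 = 579.2 kJ/min.
Handling time per unit search time: 0.76×2.54 + 0.62×2.38 + 0.7×0.511 = 3.764.
Rate = 579.2/(1 + 3.764) = 121.6 kJ/min.

121.590 kJ/min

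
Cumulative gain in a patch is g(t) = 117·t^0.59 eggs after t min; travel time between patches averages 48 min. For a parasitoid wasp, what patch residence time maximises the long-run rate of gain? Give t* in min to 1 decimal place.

By the marginal value theorem, leave when the instantaneous gain rate g'(t) equals the habitat-wide average g(t)/(T + t).
g'(t) = 0.59·117·t^-0.41. Setting 0.59·117·t^-0.41 = 117·t^0.59/(48+t) gives 0.59(48+t) = t, so 0.41·t = 0.59×48.
t* = 0.59×48/0.41 = 69.07 min.

69.1 min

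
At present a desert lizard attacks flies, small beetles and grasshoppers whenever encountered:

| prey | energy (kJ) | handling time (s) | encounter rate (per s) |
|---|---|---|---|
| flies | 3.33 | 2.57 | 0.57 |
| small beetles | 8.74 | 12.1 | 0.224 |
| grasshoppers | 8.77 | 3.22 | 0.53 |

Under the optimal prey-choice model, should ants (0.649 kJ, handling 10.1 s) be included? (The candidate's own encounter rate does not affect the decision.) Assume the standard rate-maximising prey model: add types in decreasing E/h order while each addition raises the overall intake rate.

No

On flies, small beetles and grasshoppers alone, R = ΣλE/(1+Σλh) = 8.504/6.882 = 1.236 kJ/s.
Profitability of ants: 0.649/10.1 = 0.06426 kJ/s.
0.06426 < 1.236, so adding ants would lower the average — exclude it.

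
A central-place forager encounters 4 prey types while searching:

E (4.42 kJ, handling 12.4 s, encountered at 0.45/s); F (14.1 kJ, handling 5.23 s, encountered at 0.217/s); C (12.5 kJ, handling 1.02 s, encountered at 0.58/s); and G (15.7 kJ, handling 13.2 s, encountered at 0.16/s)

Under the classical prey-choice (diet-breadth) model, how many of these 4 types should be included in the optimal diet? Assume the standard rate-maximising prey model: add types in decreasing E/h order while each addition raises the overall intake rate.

1

E/h in descending order: C 12.3, F 2.7, G 1.19, E 0.356 kJ/s. The optimal diet is the largest prefix of this list for which every included type satisfies E_i/h_i > R on the types above it.
Rate on top 1: 4.555. F: 2.7 < 4.555 → exclude; stop.
Optimal diet: C — 1 of 4 types.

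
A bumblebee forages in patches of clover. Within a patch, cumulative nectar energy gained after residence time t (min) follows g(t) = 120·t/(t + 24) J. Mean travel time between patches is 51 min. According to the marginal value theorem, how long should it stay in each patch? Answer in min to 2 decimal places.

Optimal t* satisfies g'(t*) = g(t*)/(T + t*).
g'(t) = 120·24/(t + 24)². Setting 120·24/(t+24)² = 120t/[(t+24)(51+t)] gives 24(51+t) = t(t+24), so t² = 24×51 = 1224.
t* = √1224 = 34.99 min.

34.99 min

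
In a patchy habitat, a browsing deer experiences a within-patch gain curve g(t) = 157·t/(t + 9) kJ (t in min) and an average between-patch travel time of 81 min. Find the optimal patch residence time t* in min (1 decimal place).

Optimal t* satisfies g'(t*) = g(t*)/(T + t*).
g'(t) = 157·9/(t + 9)². Setting 157·9/(t+9)² = 157t/[(t+9)(81+t)] gives 9(81+t) = t(t+9), so t² = 9×81 = 729.
t* = √729 = 27 min.

27.0 min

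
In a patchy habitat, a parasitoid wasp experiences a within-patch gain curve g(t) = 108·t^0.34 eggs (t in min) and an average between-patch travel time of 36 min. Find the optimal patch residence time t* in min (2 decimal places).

18.55 min

By the marginal value theorem, leave when the instantaneous gain rate g'(t) equals the habitat-wide average g(t)/(T + t).
g'(t) = 0.34·108·t^-0.66. Setting 0.34·108·t^-0.66 = 108·t^0.34/(36+t) gives 0.34(36+t) = t, so 0.66·t = 0.34×36.
t* = 0.34×36/0.66 = 18.55 min.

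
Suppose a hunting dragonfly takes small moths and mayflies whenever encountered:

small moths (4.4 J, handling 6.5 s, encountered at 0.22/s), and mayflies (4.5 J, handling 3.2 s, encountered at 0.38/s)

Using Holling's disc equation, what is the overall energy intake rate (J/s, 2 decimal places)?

R = (0.22×4.4 + 0.38×4.5) / (1 + 0.22×6.5 + 0.38×3.2) = 2.678/3.646 = 0.7345 J/s.

0.73 J/s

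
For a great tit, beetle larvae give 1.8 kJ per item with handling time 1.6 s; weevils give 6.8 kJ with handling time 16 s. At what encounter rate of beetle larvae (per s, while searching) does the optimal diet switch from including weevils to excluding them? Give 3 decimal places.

0.379 per s

Drop weevils once their profitability E₂/h₂ falls below the rate achievable on beetle larvae alone: E₂/h₂ = λE₁/(1 + λh₁).
Solve for λ: λE₁h₂ = E₂(1 + λh₁) → λ(E₁h₂ − E₂h₁) = E₂ → λ = E₂/(E₁h₂ − E₂h₁).
λ = 6.8/(1.8×16 − 6.8×1.6) = 6.8/17.92 = 0.3795 per s.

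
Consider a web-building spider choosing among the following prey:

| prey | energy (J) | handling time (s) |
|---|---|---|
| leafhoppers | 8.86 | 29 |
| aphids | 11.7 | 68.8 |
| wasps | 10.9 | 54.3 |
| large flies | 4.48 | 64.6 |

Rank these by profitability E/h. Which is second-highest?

wasps

Profitability E/h (J/s): leafhoppers = 8.86/29 = 0.306, aphids = 11.7/68.8 = 0.17, wasps = 10.9/54.3 = 0.201, large flies = 4.48/64.6 = 0.0693.
Ranked: leafhoppers > wasps > aphids > large flies.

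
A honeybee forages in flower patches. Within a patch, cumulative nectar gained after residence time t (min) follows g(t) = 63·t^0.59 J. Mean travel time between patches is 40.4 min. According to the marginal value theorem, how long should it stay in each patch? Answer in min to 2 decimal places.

58.14 min

Optimal t* satisfies g'(t*) = g(t*)/(T + t*).
g'(t) = 0.59·63·t^-0.41. Setting 0.59·63·t^-0.41 = 63·t^0.59/(40.4+t) gives 0.59(40.4+t) = t, so 0.41·t = 0.59×40.4.
t* = 0.59×40.4/0.41 = 58.14 min.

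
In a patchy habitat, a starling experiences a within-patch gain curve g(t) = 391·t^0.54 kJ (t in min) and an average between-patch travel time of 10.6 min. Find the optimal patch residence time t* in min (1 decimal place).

Maximise g(t)/(T+t): set derivative to zero → g'(t)(T+t) = g(t).
g'(t) = 0.54·391·t^-0.46. Setting 0.54·391·t^-0.46 = 391·t^0.54/(10.6+t) gives 0.54(10.6+t) = t, so 0.46·t = 0.54×10.6.
t* = 0.54×10.6/0.46 = 12.44 min.

12.4 min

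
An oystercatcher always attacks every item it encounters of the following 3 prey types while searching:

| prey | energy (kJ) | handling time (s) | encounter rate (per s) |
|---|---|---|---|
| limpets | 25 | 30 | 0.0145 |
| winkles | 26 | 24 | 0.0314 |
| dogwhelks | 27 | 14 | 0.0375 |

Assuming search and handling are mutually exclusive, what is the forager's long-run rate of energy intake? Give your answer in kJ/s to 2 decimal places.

0.81 kJ/s

Energy encountered per unit search time: 0.0145×25 + 0.0314×26 + 0.0375×27 = 2.191 kJ/s.
Handling time per unit search time: 0.0145×30 + 0.0314×24 + 0.0375×14 = 1.714.
Rate = 2.191/(1 + 1.714) = 0.8076 kJ/s.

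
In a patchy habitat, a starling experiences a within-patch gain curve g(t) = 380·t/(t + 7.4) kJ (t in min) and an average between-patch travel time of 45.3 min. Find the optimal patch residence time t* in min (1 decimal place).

By the marginal value theorem, leave when the instantaneous gain rate g'(t) equals the habitat-wide average g(t)/(T + t).
g'(t) = 380·7.4/(t + 7.4)². Setting 380·7.4/(t+7.4)² = 380t/[(t+7.4)(45.3+t)] gives 7.4(45.3+t) = t(t+7.4), so t² = 7.4×45.3 = 335.2.
t* = √335.2 = 18.31 min.

18.3 min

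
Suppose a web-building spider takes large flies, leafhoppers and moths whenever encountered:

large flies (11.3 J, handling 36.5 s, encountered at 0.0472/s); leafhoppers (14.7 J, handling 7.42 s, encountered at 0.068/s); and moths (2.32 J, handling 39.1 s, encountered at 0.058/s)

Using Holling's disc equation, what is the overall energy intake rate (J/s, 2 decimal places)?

R = Σλ_iE_i / (1 + Σλ_ih_i)
Numerator: 0.0472×11.3 + 0.068×14.7 + 0.058×2.32 = 1.668
Denominator: 1 + 0.0472×36.5 + 0.068×7.42 + 0.058×39.1 = 5.495
R = 1.668/5.495 = 0.3035 J/s

0.30 J/s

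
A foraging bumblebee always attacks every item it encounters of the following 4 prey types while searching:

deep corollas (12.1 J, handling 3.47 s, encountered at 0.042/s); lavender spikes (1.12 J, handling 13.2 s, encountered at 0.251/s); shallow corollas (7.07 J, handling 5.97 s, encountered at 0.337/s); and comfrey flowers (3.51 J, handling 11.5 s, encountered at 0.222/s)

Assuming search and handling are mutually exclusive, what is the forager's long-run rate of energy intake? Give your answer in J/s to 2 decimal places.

R = Σλ_iE_i / (1 + Σλ_ih_i)
Numerator: 0.042×12.1 + 0.251×1.12 + 0.337×7.07 + 0.222×3.51 = 3.951
Denominator: 1 + 0.042×3.47 + 0.251×13.2 + 0.337×5.97 + 0.222×11.5 = 9.024
R = 3.951/9.024 = 0.4379 J/s

0.44 J/s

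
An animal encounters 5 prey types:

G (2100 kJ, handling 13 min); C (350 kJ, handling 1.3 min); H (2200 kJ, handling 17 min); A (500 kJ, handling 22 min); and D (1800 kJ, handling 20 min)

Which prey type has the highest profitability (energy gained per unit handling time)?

In descending order of E/h:
C: 350/1.3 = 269 kJ/min
G: 2100/13 = 162 kJ/min
H: 2200/17 = 129 kJ/min
D: 1800/20 = 90 kJ/min
A: 500/22 = 22.7 kJ/min

C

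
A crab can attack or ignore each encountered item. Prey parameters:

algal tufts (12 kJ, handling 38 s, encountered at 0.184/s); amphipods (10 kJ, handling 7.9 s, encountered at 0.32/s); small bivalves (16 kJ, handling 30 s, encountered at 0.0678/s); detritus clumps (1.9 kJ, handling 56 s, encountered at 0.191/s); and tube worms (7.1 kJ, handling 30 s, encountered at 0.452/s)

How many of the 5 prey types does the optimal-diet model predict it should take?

Profitabilities (E/h, kJ/s): amphipods 1.27, small bivalves 0.533, algal tufts 0.316, tube worms 0.237, detritus clumps 0.0339. Add prey in this order while the next type's profitability exceeds the intake rate on those already taken.
Rate on top 1: 0.907. small bivalves: 0.533 < 0.907 → exclude; stop.
Optimal diet: amphipods — 1 of 5 types.

1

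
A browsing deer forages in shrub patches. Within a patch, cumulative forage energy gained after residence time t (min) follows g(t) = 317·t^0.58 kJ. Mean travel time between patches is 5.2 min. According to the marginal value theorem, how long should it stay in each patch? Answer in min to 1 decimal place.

7.2 min

Maximise g(t)/(T+t): set derivative to zero → g'(t)(T+t) = g(t).
g'(t) = 0.58·317·t^-0.42. Setting 0.58·317·t^-0.42 = 317·t^0.58/(5.2+t) gives 0.58(5.2+t) = t, so 0.42·t = 0.58×5.2.
t* = 0.58×5.2/0.42 = 7.181 min.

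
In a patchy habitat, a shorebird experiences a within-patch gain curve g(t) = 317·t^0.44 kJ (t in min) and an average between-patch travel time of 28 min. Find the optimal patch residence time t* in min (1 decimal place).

22.0 min

Optimal t* satisfies g'(t*) = g(t*)/(T + t*).
g'(t) = 0.44·317·t^-0.56. Setting 0.44·317·t^-0.56 = 317·t^0.44/(28+t) gives 0.44(28+t) = t, so 0.56·t = 0.44×28.
t* = 0.44×28/0.56 = 22 min.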